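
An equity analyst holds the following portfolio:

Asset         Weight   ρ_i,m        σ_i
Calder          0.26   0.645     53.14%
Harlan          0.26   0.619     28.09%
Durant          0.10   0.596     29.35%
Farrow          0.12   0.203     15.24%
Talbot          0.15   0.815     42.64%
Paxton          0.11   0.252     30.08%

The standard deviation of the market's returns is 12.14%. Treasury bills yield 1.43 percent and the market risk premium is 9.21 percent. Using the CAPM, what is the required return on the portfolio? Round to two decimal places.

17.82%

β_Calder = 0.645 × 53.14% / 12.14% = 2.8233
β_Harlan = 0.619 × 28.09% / 12.14% = 1.4323
β_Durant = 0.596 × 29.35% / 12.14% = 1.4409
β_Farrow = 0.203 × 15.24% / 12.14% = 0.2548
β_Talbot = 0.815 × 42.64% / 12.14% = 2.8626
β_Paxton = 0.252 × 30.08% / 12.14% = 0.6244
β_P = Σ w_i β_i = 0.26×2.8233 + 0.26×1.4323 + 0.10×1.4409 + 0.12×0.2548 + 0.15×2.8626 + 0.11×0.6244 = 1.7792
E(R_P) = R_f + β_P × MRP = 1.43% + 1.7792 × 9.21% = 17.82%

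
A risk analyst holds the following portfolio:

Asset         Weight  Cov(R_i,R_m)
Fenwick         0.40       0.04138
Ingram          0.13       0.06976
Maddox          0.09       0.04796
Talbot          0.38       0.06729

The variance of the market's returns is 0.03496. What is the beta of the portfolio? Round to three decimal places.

1.588

β_Fenwick = 0.04138 / 0.03496 = 1.1836
β_Ingram = 0.06976 / 0.03496 = 1.9954
β_Maddox = 0.04796 / 0.03496 = 1.3719
β_Talbot = 0.06729 / 0.03496 = 1.9248
β_P = Σ w_i β_i = 0.40×1.1836 + 0.13×1.9954 + 0.09×1.3719 + 0.38×1.9248 = 1.5877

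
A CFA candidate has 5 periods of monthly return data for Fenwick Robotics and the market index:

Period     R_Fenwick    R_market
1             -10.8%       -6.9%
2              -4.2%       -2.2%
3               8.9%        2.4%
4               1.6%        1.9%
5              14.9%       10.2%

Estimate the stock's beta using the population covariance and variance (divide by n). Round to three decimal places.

Mean R_i = (-10.8 − 4.2 + 8.9 + 1.6 + 14.9) / 5 = 2.0800%
Mean R_m = (-6.9 − 2.2 + 2.4 + 1.9 + 10.2) / 5 = 1.0800%
Σ(R_i − R̄_i)(R_m − R̄_m) = 248.9080  ⇒  Cov = 248.9080 / 5 = 49.7816
Σ(R_m − R̄_m)² = 160.0280  ⇒  Var(R_m) = 160.0280 / 5 = 32.0056
β = Cov / Var(R_m) = 49.7816 / 32.0056 = 1.5554

1.555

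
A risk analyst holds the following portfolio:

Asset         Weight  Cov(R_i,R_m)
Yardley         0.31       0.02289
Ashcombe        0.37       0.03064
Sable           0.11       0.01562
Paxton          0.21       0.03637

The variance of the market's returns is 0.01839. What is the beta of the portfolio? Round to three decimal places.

1.511

β_Yardley = 0.02289 / 0.01839 = 1.2447
β_Ashcombe = 0.03064 / 0.01839 = 1.6661
β_Sable = 0.01562 / 0.01839 = 0.8494
β_Paxton = 0.03637 / 0.01839 = 1.9777
β_P = Σ w_i β_i = 0.31×1.2447 + 0.37×1.6661 + 0.11×0.8494 + 0.21×1.9777 = 1.5111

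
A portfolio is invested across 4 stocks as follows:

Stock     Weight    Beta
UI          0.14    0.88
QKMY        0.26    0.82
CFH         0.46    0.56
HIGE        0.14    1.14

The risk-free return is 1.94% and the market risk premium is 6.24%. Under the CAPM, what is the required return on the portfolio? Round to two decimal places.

β_P = Σ w_i β_i = 0.14×0.88 + 0.26×0.82 + 0.46×0.56 + 0.14×1.14 = 0.7536
E(R_P) = R_f + β_P × MRP = 1.94% + 0.7536 × 6.24% = 6.64%

6.64%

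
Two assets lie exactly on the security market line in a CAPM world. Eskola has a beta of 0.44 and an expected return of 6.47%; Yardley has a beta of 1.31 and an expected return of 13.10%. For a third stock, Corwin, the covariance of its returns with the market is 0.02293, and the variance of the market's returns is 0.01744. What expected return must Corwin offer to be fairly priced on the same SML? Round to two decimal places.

13.14%

MRP = (13.10% − 6.47%) / (1.31 − 0.44) = 7.6207%
R_f = 6.47% − 0.44 × 7.6207% = 3.1169%
β_Corwin = Cov / Var(R_m) = 0.02293 / 0.01744 = 1.3148
E(R_Corwin) = R_f + β × MRP = 3.1169% + 1.3148 × 7.6207% = 13.14%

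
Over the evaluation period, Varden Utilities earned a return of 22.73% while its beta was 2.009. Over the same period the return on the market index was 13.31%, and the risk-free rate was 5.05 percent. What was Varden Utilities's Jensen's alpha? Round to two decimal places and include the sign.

+1.09%

Market excess return = 13.31% − 5.05% = 8.26%
CAPM benchmark = R_f + β(R_m − R_f) = 5.05% + 2.009 × 8.26% = 21.64434%
α = actual − benchmark = 22.73% − 21.64434% = +1.09%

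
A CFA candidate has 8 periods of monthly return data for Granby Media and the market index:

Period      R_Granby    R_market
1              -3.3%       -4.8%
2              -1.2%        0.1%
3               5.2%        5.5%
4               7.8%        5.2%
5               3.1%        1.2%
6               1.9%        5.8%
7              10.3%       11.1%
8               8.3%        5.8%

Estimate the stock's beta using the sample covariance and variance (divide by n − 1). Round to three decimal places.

Mean R_i = (-3.3 − 1.2 + 5.2 + 7.8 + 3.1 + 1.9 + 10.3 + 8.3) / 8 = 4.0125%
Mean R_m = (-4.8 + 0.1 + 5.5 + 5.2 + 1.2 + 5.8 + 11.1 + 5.8) / 8 = 3.7375%
Σ(R_i − R̄_i)(R_m − R̄_m) = 142.1163  ⇒  Cov = 142.1163 / 7 = 20.3023
Σ(R_m − R̄_m)² = 160.5188  ⇒  Var(R_m) = 160.5188 / 7 = 22.9313
β = Cov / Var(R_m) = 20.3023 / 22.9313 = 0.8854

0.885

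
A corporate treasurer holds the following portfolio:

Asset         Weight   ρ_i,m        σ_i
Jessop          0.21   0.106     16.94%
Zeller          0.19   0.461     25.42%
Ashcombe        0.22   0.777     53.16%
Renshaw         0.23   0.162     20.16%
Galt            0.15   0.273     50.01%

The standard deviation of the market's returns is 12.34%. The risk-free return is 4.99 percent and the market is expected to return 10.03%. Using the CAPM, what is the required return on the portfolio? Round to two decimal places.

β_Jessop = 0.106 × 16.94% / 12.34% = 0.1455
β_Zeller = 0.461 × 25.42% / 12.34% = 0.9496
β_Ashcombe = 0.777 × 53.16% / 12.34% = 3.3473
β_Renshaw = 0.162 × 20.16% / 12.34% = 0.2647
β_Galt = 0.273 × 50.01% / 12.34% = 1.1064
β_P = Σ w_i β_i = 0.21×0.1455 + 0.19×0.9496 + 0.22×3.3473 + 0.23×0.2647 + 0.15×1.1064 = 1.1742
MRP = 10.03% − 4.99% = 5.04%
E(R_P) = R_f + β_P × MRP = 4.99% + 1.1742 × 5.04% = 10.91%

10.91%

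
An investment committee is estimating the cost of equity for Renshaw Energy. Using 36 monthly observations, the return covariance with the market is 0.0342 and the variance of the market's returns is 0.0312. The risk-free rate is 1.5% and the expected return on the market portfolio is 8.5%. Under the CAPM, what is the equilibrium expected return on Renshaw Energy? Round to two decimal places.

9.17%

β = Cov(R_i, R_m) / Var(R_m) = 0.0342 / 0.0312 = 1.0962
MRP = 8.5% − 1.5% = 7.00%
E(R) = R_f + β × MRP = 1.5% + 1.0962 × 7.0% = 9.17%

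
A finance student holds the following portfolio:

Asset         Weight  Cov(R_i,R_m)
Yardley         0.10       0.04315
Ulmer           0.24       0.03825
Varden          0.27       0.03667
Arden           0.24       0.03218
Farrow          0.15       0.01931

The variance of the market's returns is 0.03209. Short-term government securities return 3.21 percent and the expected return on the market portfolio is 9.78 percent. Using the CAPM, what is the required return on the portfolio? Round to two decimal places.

β_Yardley = 0.04315 / 0.03209 = 1.3447
β_Ulmer = 0.03825 / 0.03209 = 1.1920
β_Varden = 0.03667 / 0.03209 = 1.1427
β_Arden = 0.03218 / 0.03209 = 1.0028
β_Farrow = 0.01931 / 0.03209 = 0.6017
β_P = Σ w_i β_i = 0.10×1.3447 + 0.24×1.1920 + 0.27×1.1427 + 0.24×1.0028 + 0.15×0.6017 = 1.0600
MRP = 9.78% − 3.21% = 6.57%
E(R_P) = R_f + β_P × MRP = 3.21% + 1.0600 × 6.57% = 10.17%

10.17%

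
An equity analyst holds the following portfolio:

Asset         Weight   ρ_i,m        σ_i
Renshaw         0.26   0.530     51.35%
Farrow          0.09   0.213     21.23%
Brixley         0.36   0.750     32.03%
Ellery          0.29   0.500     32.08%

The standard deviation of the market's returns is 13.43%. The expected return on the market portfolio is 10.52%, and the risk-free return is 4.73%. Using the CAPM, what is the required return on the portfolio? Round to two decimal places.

13.69%

β_Renshaw = 0.530 × 51.35% / 13.43% = 2.0265
β_Farrow = 0.213 × 21.23% / 13.43% = 0.3367
β_Brixley = 0.750 × 32.03% / 13.43% = 1.7887
β_Ellery = 0.500 × 32.08% / 13.43% = 1.1943
β_P = Σ w_i β_i = 0.26×2.0265 + 0.09×0.3367 + 0.36×1.7887 + 0.29×1.1943 = 1.5475
MRP = 10.52% − 4.73% = 5.79%
E(R_P) = R_f + β_P × MRP = 4.73% + 1.5475 × 5.79% = 13.69%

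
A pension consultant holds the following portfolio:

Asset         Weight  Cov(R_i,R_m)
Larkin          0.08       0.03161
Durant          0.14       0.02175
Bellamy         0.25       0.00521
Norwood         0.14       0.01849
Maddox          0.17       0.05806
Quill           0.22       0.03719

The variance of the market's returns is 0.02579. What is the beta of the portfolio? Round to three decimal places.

β_Larkin = 0.03161 / 0.02579 = 1.2257
β_Durant = 0.02175 / 0.02579 = 0.8434
β_Bellamy = 0.00521 / 0.02579 = 0.2020
β_Norwood = 0.01849 / 0.02579 = 0.7169
β_Maddox = 0.05806 / 0.02579 = 2.2513
β_Quill = 0.03719 / 0.02579 = 1.4420
β_P = Σ w_i β_i = 0.08×1.2257 + 0.14×0.8434 + 0.25×0.2020 + 0.14×0.7169 + 0.17×2.2513 + 0.22×1.4420 = 1.0670

1.067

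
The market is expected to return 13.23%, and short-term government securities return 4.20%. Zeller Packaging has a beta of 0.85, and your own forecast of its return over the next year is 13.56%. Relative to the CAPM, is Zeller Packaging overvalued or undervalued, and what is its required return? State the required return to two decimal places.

Undervalued; required return 11.88%

MRP = 13.23% − 4.20% = 9.03%
Required return = R_f + β·MRP = 4.20% + 0.85 × 9.03% = 11.88%
Forecast 13.56% > required 11.88% → the stock plots above the SML → undervalued.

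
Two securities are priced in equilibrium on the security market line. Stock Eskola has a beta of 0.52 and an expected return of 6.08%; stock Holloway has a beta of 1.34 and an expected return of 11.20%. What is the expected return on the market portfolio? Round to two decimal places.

Both satisfy E(R) = R_f + β·MRP, so the slope of the SML is
MRP = (11.20% − 6.08%) / (1.34 − 0.52) = 5.12% / 0.82 = 6.2439%
R_f = E(R_Eskola) − β_Eskola·MRP = 6.08% − 0.52 × 6.2439% = 2.8332%
E(R_m) = R_f + MRP = 2.8332% + 6.2439% = 9.08%

9.08%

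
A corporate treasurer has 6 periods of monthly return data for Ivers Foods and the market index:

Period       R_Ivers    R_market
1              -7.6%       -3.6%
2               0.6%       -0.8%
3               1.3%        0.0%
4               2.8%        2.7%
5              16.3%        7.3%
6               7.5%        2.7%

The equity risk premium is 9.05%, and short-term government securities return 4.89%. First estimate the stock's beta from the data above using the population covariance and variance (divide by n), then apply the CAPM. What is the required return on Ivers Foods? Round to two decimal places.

23.61%

Mean R_i = (-7.6 + 0.6 + 1.3 + 2.8 + 16.3 + 7.5) / 6 = 3.4833%
Mean R_m = (-3.6 − 0.8 + 0.0 + 2.7 + 7.3 + 2.7) / 6 = 1.3833%
Σ(R_i − R̄_i)(R_m − R̄_m) = 144.7683  ⇒  Cov = 144.7683 / 6 = 24.1281
Σ(R_m − R̄_m)² = 69.9883  ⇒  Var(R_m) = 69.9883 / 6 = 11.6647
β = Cov / Var(R_m) = 24.1281 / 11.6647 = 2.0685
E(R) = R_f + β × MRP = 4.89% + 2.0685 × 9.05% = 23.61%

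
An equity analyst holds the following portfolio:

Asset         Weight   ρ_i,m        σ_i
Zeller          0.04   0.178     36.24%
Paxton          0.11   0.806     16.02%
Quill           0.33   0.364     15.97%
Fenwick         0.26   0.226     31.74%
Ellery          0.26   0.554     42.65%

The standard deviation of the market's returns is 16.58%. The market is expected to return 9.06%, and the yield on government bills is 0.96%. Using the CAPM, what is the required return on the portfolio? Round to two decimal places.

β_Zeller = 0.178 × 36.24% / 16.58% = 0.3891
β_Paxton = 0.806 × 16.02% / 16.58% = 0.7788
β_Quill = 0.364 × 15.97% / 16.58% = 0.3506
β_Fenwick = 0.226 × 31.74% / 16.58% = 0.4326
β_Ellery = 0.554 × 42.65% / 16.58% = 1.4251
β_P = Σ w_i β_i = 0.04×0.3891 + 0.11×0.7788 + 0.33×0.3506 + 0.26×0.4326 + 0.26×1.4251 = 0.6999
MRP = 9.06% − 0.96% = 8.10%
E(R_P) = R_f + β_P × MRP = 0.96% + 0.6999 × 8.10% = 6.63%

6.63%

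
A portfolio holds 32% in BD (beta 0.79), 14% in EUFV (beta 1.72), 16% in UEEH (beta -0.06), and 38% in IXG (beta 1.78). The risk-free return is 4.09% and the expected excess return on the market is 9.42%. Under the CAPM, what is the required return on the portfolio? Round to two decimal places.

15.02%

β_P = Σ w_i β_i = 0.32×0.79 + 0.14×1.72 + 0.16×-0.06 + 0.38×1.78 = 1.1604
E(R_P) = R_f + β_P × MRP = 4.09% + 1.1604 × 9.42% = 15.02%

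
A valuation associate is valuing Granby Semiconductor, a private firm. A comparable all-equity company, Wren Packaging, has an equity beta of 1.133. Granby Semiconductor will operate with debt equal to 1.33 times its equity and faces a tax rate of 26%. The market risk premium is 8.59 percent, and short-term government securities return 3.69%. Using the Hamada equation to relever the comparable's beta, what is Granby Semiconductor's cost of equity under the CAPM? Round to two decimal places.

β_L = β_U × [1 + (1 − t)(D/E)] = 1.133 × [1 + (1 − 0.26) × 1.33]
    = 1.133 × [1 + 0.74 × 1.33] = 1.133 × 1.9842 = 2.2481
E(R) = R_f + β_L × MRP = 3.69% + 2.2481 × 8.59% = 23.00%

23.00%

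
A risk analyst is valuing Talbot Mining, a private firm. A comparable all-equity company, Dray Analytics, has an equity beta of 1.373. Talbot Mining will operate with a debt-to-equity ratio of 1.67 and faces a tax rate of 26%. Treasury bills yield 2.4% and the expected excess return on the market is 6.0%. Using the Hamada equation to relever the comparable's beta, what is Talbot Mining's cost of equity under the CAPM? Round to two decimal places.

β_L = β_U × [1 + (1 − t)(D/E)] = 1.373 × [1 + (1 − 0.26) × 1.67]
    = 1.373 × [1 + 0.74 × 1.67] = 1.373 × 2.2358 = 3.0698
E(R) = R_f + β_L × MRP = 2.4% + 3.0698 × 6.0% = 20.82%

20.82%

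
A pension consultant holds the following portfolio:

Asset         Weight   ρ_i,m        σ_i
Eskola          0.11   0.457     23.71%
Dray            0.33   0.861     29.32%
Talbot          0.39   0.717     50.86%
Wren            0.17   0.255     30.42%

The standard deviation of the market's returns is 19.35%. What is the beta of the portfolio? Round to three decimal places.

1.295

β_Eskola = 0.457 × 23.71% / 19.35% = 0.5600
β_Dray = 0.861 × 29.32% / 19.35% = 1.3046
β_Talbot = 0.717 × 50.86% / 19.35% = 1.8846
β_Wren = 0.255 × 30.42% / 19.35% = 0.4009
β_P = Σ w_i β_i = 0.11×0.5600 + 0.33×1.3046 + 0.39×1.8846 + 0.17×0.4009 = 1.2953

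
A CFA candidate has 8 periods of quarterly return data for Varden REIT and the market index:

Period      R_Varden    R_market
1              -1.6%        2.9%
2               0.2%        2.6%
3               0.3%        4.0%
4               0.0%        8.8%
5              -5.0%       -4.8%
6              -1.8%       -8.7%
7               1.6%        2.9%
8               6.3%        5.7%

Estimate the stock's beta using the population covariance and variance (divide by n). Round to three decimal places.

0.342

Mean R_i = (-1.6 + 0.2 + 0.3 + 0.0 − 5.0 − 1.8 + 1.6 + 6.3) / 8 = 0.0000%
Mean R_m = (2.9 + 2.6 + 4.0 + 8.8 − 4.8 − 8.7 + 2.9 + 5.7) / 8 = 1.6750%
Σ(R_i − R̄_i)(R_m − R̄_m) = 77.2900  ⇒  Cov = 77.2900 / 8 = 9.6613
Σ(R_m − R̄_m)² = 225.7950  ⇒  Var(R_m) = 225.7950 / 8 = 28.2244
β = Cov / Var(R_m) = 9.6613 / 28.2244 = 0.3423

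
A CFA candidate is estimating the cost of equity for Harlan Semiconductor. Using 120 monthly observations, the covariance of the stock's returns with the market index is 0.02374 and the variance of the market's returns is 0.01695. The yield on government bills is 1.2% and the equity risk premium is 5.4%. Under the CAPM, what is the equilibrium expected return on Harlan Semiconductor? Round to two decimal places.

β = Cov(R_i, R_m) / Var(R_m) = 0.02374 / 0.01695 = 1.4006
E(R) = R_f + β × MRP = 1.2% + 1.4006 × 5.4% = 8.76%

8.76%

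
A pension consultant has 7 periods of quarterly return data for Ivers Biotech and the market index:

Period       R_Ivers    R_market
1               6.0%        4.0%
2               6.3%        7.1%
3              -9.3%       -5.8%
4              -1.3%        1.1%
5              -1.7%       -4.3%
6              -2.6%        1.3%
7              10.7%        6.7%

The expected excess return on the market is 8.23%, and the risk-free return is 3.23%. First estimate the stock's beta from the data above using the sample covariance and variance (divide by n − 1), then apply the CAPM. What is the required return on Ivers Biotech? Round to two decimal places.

13.27%

Mean R_i = (6.0 + 6.3 − 9.3 − 1.3 − 1.7 − 2.6 + 10.7) / 7 = 1.1571%
Mean R_m = (4.0 + 7.1 − 5.8 + 1.1 − 4.3 + 1.3 + 6.7) / 7 = 1.4429%
Σ(R_i − R̄_i)(R_m − R̄_m) = 185.1729  ⇒  Cov = 185.1729 / 6 = 30.8622
Σ(R_m − R̄_m)² = 151.7571  ⇒  Var(R_m) = 151.7571 / 6 = 25.2929
β = Cov / Var(R_m) = 30.8622 / 25.2929 = 1.2202
E(R) = R_f + β × MRP = 3.23% + 1.2202 × 8.23% = 13.27%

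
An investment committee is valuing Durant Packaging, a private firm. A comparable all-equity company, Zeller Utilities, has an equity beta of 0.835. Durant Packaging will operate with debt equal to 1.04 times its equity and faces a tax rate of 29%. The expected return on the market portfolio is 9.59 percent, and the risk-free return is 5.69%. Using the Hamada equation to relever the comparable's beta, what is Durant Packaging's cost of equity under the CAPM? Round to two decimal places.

β_L = β_U × [1 + (1 − t)(D/E)] = 0.835 × [1 + (1 − 0.29) × 1.04]
    = 0.835 × [1 + 0.71 × 1.04] = 0.835 × 1.7384 = 1.4516
MRP = 9.59% − 5.69% = 3.90%
E(R) = R_f + β_L × MRP = 5.69% + 1.4516 × 3.90% = 11.35%

11.35%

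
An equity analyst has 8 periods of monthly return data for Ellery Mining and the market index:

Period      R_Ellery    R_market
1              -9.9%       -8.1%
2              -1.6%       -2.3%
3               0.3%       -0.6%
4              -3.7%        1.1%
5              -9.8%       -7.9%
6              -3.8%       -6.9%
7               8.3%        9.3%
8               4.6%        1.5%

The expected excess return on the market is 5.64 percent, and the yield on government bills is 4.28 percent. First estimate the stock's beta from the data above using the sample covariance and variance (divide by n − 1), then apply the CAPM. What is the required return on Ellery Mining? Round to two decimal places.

9.76%

Mean R_i = (-9.9 − 1.6 + 0.3 − 3.7 − 9.8 − 3.8 + 8.3 + 4.6) / 8 = -1.9500%
Mean R_m = (-8.1 − 2.3 − 0.6 + 1.1 − 7.9 − 6.9 + 9.3 + 1.5) / 8 = -1.7375%
Σ(R_i − R̄_i)(R_m − R̄_m) = 240.2450  ⇒  Cov = 240.2450 / 7 = 34.3207
Σ(R_m − R̄_m)² = 247.0788  ⇒  Var(R_m) = 247.0788 / 7 = 35.2970
β = Cov / Var(R_m) = 34.3207 / 35.2970 = 0.9723
E(R) = R_f + β × MRP = 4.28% + 0.9723 × 5.64% = 9.76%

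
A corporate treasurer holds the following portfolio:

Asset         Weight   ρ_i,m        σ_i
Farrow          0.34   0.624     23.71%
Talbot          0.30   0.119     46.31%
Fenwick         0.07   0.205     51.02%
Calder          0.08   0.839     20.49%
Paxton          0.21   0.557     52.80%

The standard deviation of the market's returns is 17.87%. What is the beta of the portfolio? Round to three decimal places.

0.838

β_Farrow = 0.624 × 23.71% / 17.87% = 0.8279
β_Talbot = 0.119 × 46.31% / 17.87% = 0.3084
β_Fenwick = 0.205 × 51.02% / 17.87% = 0.5853
β_Calder = 0.839 × 20.49% / 17.87% = 0.9620
β_Paxton = 0.557 × 52.80% / 17.87% = 1.6458
β_P = Σ w_i β_i = 0.34×0.8279 + 0.30×0.3084 + 0.07×0.5853 + 0.08×0.9620 + 0.21×1.6458 = 0.8376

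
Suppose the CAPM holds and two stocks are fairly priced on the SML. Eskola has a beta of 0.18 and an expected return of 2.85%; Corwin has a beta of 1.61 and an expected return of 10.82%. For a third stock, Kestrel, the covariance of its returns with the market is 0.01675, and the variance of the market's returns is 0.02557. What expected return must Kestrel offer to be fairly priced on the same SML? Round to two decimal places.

MRP = (10.82% − 2.85%) / (1.61 − 0.18) = 5.5734%
R_f = 2.85% − 0.18 × 5.5734% = 1.8468%
β_Kestrel = Cov / Var(R_m) = 0.01675 / 0.02557 = 0.6551
E(R_Kestrel) = R_f + β × MRP = 1.8468% + 0.6551 × 5.5734% = 5.50%

5.50%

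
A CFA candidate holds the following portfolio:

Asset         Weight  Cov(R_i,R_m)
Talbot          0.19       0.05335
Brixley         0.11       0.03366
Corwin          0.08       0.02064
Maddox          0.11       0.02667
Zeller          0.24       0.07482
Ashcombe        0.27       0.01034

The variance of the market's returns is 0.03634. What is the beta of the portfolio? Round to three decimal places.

1.078

β_Talbot = 0.05335 / 0.03634 = 1.4681
β_Brixley = 0.03366 / 0.03634 = 0.9263
β_Corwin = 0.02064 / 0.03634 = 0.5680
β_Maddox = 0.02667 / 0.03634 = 0.7339
β_Zeller = 0.07482 / 0.03634 = 2.0589
β_Ashcombe = 0.01034 / 0.03634 = 0.2845
β_P = Σ w_i β_i = 0.19×1.4681 + 0.11×0.9263 + 0.08×0.5680 + 0.11×0.7339 + 0.24×2.0589 + 0.27×0.2845 = 1.0780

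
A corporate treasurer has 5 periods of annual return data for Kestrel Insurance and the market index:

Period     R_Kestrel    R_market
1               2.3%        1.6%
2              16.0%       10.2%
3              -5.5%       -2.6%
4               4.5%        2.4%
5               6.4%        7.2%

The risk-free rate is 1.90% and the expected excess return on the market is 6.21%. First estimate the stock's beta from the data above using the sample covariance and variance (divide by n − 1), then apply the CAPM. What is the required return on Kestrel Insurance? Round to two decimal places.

11.12%

Mean R_i = (2.3 + 16.0 − 5.5 + 4.5 + 6.4) / 5 = 4.7400%
Mean R_m = (1.6 + 10.2 − 2.6 + 2.4 + 7.2) / 5 = 3.7600%
Σ(R_i − R̄_i)(R_m − R̄_m) = 148.9480  ⇒  Cov = 148.9480 / 4 = 37.2370
Σ(R_m − R̄_m)² = 100.2720  ⇒  Var(R_m) = 100.2720 / 4 = 25.0680
β = Cov / Var(R_m) = 37.2370 / 25.0680 = 1.4854
E(R) = R_f + β × MRP = 1.90% + 1.4854 × 6.21% = 11.12%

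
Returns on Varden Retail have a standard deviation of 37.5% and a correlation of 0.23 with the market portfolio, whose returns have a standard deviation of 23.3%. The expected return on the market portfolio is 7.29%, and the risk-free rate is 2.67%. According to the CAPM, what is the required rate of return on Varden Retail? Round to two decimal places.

β = ρ × σ_i / σ_m = 0.23 × 37.5% / 23.3% = 0.3702
MRP = 7.29% − 2.67% = 4.62%
E(R) = 2.67% + 0.3702 × 4.62% = 4.38%

4.38%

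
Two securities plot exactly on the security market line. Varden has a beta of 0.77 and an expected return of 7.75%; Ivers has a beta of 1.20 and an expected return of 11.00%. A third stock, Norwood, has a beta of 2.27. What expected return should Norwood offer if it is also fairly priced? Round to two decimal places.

MRP (SML slope) = (11.00% − 7.75%) / (1.20 − 0.77) = 3.25% / 0.43 = 7.5581%
R_f (intercept) = 7.75% − 0.77 × 7.5581% = 1.9303%
E(R_Norwood) = R_f + β × MRP = 1.9303% + 2.27 × 7.5581% = 19.09%

19.09%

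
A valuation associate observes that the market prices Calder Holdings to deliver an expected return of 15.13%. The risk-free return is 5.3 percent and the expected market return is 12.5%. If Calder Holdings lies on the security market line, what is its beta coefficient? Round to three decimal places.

1.365

MRP = 12.5% − 5.3% = 7.20%
β = (E(R) − R_f) / MRP = (15.13% − 5.3%) / 7.2% = 9.83% / 7.2% = 1.365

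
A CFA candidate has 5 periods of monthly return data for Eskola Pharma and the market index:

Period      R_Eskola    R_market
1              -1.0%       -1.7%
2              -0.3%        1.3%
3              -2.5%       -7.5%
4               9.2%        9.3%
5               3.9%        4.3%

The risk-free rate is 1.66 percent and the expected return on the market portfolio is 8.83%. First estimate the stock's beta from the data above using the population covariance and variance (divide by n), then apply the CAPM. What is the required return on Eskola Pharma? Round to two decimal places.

6.69%

Mean R_i = (-1.0 − 0.3 − 2.5 + 9.2 + 3.9) / 5 = 1.8600%
Mean R_m = (-1.7 + 1.3 − 7.5 + 9.3 + 4.3) / 5 = 1.1400%
Σ(R_i − R̄_i)(R_m − R̄_m) = 111.7880  ⇒  Cov = 111.7880 / 5 = 22.3576
Σ(R_m − R̄_m)² = 159.3120  ⇒  Var(R_m) = 159.3120 / 5 = 31.8624
β = Cov / Var(R_m) = 22.3576 / 31.8624 = 0.7017
MRP = 8.83% − 1.66% = 7.17%
E(R) = R_f + β × MRP = 1.66% + 0.7017 × 7.17% = 6.69%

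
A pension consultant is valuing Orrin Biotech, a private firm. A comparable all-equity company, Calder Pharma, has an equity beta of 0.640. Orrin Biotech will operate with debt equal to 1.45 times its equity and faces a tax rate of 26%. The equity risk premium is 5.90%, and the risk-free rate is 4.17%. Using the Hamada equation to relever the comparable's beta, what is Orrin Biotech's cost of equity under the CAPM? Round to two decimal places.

β_L = β_U × [1 + (1 − t)(D/E)] = 0.640 × [1 + (1 − 0.26) × 1.45]
    = 0.640 × [1 + 0.74 × 1.45] = 0.640 × 2.0730 = 1.3267
E(R) = R_f + β_L × MRP = 4.17% + 1.3267 × 5.90% = 12.00%

12.00%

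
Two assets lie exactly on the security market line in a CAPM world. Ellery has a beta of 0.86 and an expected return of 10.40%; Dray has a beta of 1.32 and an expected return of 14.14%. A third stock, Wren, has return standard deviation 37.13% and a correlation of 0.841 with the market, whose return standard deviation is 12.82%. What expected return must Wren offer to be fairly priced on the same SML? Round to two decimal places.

MRP = (14.14% − 10.40%) / (1.32 − 0.86) = 8.1304%
R_f = 10.40% − 0.86 × 8.1304% = 3.4079%
β_Wren = ρ·σ_i/σ_m = 0.841 × 37.13 / 12.82 = 2.4358
E(R_Wren) = R_f + β × MRP = 3.4079% + 2.4358 × 8.1304% = 23.21%

23.21%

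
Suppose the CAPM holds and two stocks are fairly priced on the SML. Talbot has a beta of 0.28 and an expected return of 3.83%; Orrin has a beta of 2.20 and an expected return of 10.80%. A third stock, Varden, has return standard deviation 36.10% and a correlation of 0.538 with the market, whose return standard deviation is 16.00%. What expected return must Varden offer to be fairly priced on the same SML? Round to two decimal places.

MRP = (10.80% − 3.83%) / (2.20 − 0.28) = 3.6302%
R_f = 3.83% − 0.28 × 3.6302% = 2.8135%
β_Varden = ρ·σ_i/σ_m = 0.538 × 36.10 / 16.00 = 1.2139
E(R_Varden) = R_f + β × MRP = 2.8135% + 1.2139 × 3.6302% = 7.22%

7.22%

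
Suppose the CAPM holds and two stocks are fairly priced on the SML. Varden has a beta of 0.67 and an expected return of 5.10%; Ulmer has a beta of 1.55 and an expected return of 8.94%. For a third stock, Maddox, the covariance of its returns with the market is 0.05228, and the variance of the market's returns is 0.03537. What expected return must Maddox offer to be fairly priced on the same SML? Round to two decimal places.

8.63%

MRP = (8.94% − 5.10%) / (1.55 − 0.67) = 4.3636%
R_f = 5.10% − 0.67 × 4.3636% = 2.1764%
β_Maddox = Cov / Var(R_m) = 0.05228 / 0.03537 = 1.4781
E(R_Maddox) = R_f + β × MRP = 2.1764% + 1.4781 × 4.3636% = 8.63%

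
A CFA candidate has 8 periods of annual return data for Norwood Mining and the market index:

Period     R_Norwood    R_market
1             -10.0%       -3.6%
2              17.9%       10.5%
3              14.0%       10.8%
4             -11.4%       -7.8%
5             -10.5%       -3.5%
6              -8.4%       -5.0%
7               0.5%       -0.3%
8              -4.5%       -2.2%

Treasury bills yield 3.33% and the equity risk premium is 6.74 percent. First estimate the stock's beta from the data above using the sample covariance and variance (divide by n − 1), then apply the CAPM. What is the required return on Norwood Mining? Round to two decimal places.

Mean R_i = (-10.0 + 17.9 + 14.0 − 11.4 − 10.5 − 8.4 + 0.5 − 4.5) / 8 = -1.5500%
Mean R_m = (-3.6 + 10.5 + 10.8 − 7.8 − 3.5 − 5.0 − 0.3 − 2.2) / 8 = -0.1375%
Σ(R_i − R̄_i)(R_m − R̄_m) = 550.8650  ⇒  Cov = 550.8650 / 7 = 78.6950
Σ(R_m − R̄_m)² = 342.7188  ⇒  Var(R_m) = 342.7188 / 7 = 48.9598
β = Cov / Var(R_m) = 78.6950 / 48.9598 = 1.6073
E(R) = R_f + β × MRP = 3.33% + 1.6073 × 6.74% = 14.16%

14.16%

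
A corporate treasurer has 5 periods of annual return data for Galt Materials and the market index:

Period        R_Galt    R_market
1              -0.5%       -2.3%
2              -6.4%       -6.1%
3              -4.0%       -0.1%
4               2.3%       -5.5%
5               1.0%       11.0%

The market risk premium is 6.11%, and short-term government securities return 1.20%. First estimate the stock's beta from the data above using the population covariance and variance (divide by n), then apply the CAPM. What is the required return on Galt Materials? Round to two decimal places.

Mean R_i = (-0.5 − 6.4 − 4.0 + 2.3 + 1.0) / 5 = -1.5200%
Mean R_m = (-2.3 − 6.1 − 0.1 − 5.5 + 11.0) / 5 = -0.6000%
Σ(R_i − R̄_i)(R_m − R̄_m) = 34.3800  ⇒  Cov = 34.3800 / 5 = 6.8760
Σ(R_m − R̄_m)² = 191.9600  ⇒  Var(R_m) = 191.9600 / 5 = 38.3920
β = Cov / Var(R_m) = 6.8760 / 38.3920 = 0.1791
E(R) = R_f + β × MRP = 1.20% + 0.1791 × 6.11% = 2.29%

2.29%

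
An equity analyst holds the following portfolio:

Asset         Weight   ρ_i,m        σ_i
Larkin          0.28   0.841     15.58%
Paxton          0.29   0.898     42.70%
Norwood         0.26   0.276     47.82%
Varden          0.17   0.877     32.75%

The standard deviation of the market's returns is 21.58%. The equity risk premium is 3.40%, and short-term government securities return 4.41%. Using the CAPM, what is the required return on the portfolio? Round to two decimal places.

β_Larkin = 0.841 × 15.58% / 21.58% = 0.6072
β_Paxton = 0.898 × 42.70% / 21.58% = 1.7769
β_Norwood = 0.276 × 47.82% / 21.58% = 0.6116
β_Varden = 0.877 × 32.75% / 21.58% = 1.3309
β_P = Σ w_i β_i = 0.28×0.6072 + 0.29×1.7769 + 0.26×0.6116 + 0.17×1.3309 = 1.0706
E(R_P) = R_f + β_P × MRP = 4.41% + 1.0706 × 3.40% = 8.05%

8.05%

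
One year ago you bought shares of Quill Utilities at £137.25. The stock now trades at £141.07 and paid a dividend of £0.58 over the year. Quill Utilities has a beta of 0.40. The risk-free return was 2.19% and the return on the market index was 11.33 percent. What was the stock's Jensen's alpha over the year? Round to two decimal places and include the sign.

Realised HPR = (P1 + D1 − P0) / P0 = (141.07 + 0.58 − 137.25) / 137.25 = 4.40 / 137.25 = 3.2058%
MRP = 11.33% − 2.19% = 9.14%
CAPM required = R_f + β·MRP = 2.19% + 0.40 × 9.14% = 5.8460%
α = realised − required = 3.2058% − 5.8460% = -2.64%

-2.64%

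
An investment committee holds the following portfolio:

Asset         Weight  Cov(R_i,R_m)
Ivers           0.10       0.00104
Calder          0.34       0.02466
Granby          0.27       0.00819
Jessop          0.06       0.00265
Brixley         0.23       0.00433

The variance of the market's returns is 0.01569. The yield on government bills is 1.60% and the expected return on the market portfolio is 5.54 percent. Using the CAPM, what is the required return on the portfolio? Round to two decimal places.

4.58%

β_Ivers = 0.00104 / 0.01569 = 0.0663
β_Calder = 0.02466 / 0.01569 = 1.5717
β_Granby = 0.00819 / 0.01569 = 0.5220
β_Jessop = 0.00265 / 0.01569 = 0.1689
β_Brixley = 0.00433 / 0.01569 = 0.2760
β_P = Σ w_i β_i = 0.10×0.0663 + 0.34×1.5717 + 0.27×0.5220 + 0.06×0.1689 + 0.23×0.2760 = 0.7556
MRP = 5.54% − 1.60% = 3.94%
E(R_P) = R_f + β_P × MRP = 1.60% + 0.7556 × 3.94% = 4.58%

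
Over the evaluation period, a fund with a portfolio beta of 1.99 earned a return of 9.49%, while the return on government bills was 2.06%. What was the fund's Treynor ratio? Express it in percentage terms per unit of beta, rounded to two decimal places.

Treynor = (R_P − R_f) / β_P = (9.49% − 2.06%) / 1.9900 = 7.43% / 1.9900 = 3.73%

3.73%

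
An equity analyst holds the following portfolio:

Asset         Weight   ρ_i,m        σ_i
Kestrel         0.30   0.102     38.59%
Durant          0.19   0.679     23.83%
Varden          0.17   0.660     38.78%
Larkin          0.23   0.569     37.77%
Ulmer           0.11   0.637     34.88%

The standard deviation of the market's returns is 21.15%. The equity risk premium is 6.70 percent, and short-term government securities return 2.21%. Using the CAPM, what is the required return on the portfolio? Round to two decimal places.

β_Kestrel = 0.102 × 38.59% / 21.15% = 0.1861
β_Durant = 0.679 × 23.83% / 21.15% = 0.7650
β_Varden = 0.660 × 38.78% / 21.15% = 1.2102
β_Larkin = 0.569 × 37.77% / 21.15% = 1.0161
β_Ulmer = 0.637 × 34.88% / 21.15% = 1.0505
β_P = Σ w_i β_i = 0.30×0.1861 + 0.19×0.7650 + 0.17×1.2102 + 0.23×1.0161 + 0.11×1.0505 = 0.7562
E(R_P) = R_f + β_P × MRP = 2.21% + 0.7562 × 6.70% = 7.28%

7.28%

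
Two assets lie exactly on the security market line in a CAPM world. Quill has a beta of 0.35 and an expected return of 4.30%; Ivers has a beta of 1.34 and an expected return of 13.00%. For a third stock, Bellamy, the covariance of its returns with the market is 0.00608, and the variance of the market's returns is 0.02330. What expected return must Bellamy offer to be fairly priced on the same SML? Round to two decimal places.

MRP = (13.00% − 4.30%) / (1.34 − 0.35) = 8.7879%
R_f = 4.30% − 0.35 × 8.7879% = 1.2242%
β_Bellamy = Cov / Var(R_m) = 0.00608 / 0.02330 = 0.2609
E(R_Bellamy) = R_f + β × MRP = 1.2242% + 0.2609 × 8.7879% = 3.52%

3.52%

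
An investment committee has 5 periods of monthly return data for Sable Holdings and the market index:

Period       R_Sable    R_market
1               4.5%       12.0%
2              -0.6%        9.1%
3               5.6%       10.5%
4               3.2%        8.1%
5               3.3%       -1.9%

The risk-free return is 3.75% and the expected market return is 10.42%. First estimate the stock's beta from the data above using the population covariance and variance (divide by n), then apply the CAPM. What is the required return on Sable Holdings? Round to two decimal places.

4.08%

Mean R_i = (4.5 − 0.6 + 5.6 + 3.2 + 3.3) / 5 = 3.2000%
Mean R_m = (12.0 + 9.1 + 10.5 + 8.1 − 1.9) / 5 = 7.5600%
Σ(R_i − R̄_i)(R_m − R̄_m) = 6.0300  ⇒  Cov = 6.0300 / 5 = 1.2060
Σ(R_m − R̄_m)² = 120.5120  ⇒  Var(R_m) = 120.5120 / 5 = 24.1024
β = Cov / Var(R_m) = 1.2060 / 24.1024 = 0.0500
MRP = 10.42% − 3.75% = 6.67%
E(R) = R_f + β × MRP = 3.75% + 0.0500 × 6.67% = 4.08%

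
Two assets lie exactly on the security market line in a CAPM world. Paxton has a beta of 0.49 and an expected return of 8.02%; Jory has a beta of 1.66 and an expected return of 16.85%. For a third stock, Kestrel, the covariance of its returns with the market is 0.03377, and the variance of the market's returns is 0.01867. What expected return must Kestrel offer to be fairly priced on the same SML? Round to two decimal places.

MRP = (16.85% − 8.02%) / (1.66 − 0.49) = 7.5470%
R_f = 8.02% − 0.49 × 7.5470% = 4.3220%
β_Kestrel = Cov / Var(R_m) = 0.03377 / 0.01867 = 1.8088
E(R_Kestrel) = R_f + β × MRP = 4.3220% + 1.8088 × 7.5470% = 17.97%

17.97%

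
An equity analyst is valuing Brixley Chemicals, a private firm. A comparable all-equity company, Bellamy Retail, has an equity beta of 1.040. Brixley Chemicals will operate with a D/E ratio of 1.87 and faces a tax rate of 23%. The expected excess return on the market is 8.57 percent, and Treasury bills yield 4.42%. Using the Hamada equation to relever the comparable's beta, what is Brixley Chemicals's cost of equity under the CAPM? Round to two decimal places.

β_L = β_U × [1 + (1 − t)(D/E)] = 1.040 × [1 + (1 − 0.23) × 1.87]
    = 1.040 × [1 + 0.77 × 1.87] = 1.040 × 2.4399 = 2.5375
E(R) = R_f + β_L × MRP = 4.42% + 2.5375 × 8.57% = 26.17%

26.17%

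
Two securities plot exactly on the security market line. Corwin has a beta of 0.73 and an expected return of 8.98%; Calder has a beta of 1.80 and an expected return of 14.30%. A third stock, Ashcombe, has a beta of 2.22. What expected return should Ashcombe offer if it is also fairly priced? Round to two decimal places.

MRP (SML slope) = (14.30% − 8.98%) / (1.80 − 0.73) = 5.32% / 1.07 = 4.9720%
R_f (intercept) = 8.98% − 0.73 × 4.9720% = 5.3504%
E(R_Ashcombe) = R_f + β × MRP = 5.3504% + 2.22 × 4.9720% = 16.39%

16.39%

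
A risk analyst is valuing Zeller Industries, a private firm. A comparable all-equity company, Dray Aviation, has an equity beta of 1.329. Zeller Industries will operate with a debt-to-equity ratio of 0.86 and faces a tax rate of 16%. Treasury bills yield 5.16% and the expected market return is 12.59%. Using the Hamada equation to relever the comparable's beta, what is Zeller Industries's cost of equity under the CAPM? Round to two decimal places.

β_L = β_U × [1 + (1 − t)(D/E)] = 1.329 × [1 + (1 − 0.16) × 0.86]
    = 1.329 × [1 + 0.84 × 0.86] = 1.329 × 1.7224 = 2.2891
MRP = 12.59% − 5.16% = 7.43%
E(R) = R_f + β_L × MRP = 5.16% + 2.2891 × 7.43% = 22.17%

22.17%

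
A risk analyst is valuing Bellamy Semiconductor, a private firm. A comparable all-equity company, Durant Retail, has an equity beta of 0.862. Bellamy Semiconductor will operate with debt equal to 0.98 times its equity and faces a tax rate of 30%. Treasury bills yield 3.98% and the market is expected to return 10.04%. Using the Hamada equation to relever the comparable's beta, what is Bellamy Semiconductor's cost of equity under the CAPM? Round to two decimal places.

β_L = β_U × [1 + (1 − t)(D/E)] = 0.862 × [1 + (1 − 0.30) × 0.98]
    = 0.862 × [1 + 0.70 × 0.98] = 0.862 × 1.6860 = 1.4533
MRP = 10.04% − 3.98% = 6.06%
E(R) = R_f + β_L × MRP = 3.98% + 1.4533 × 6.06% = 12.79%

12.79%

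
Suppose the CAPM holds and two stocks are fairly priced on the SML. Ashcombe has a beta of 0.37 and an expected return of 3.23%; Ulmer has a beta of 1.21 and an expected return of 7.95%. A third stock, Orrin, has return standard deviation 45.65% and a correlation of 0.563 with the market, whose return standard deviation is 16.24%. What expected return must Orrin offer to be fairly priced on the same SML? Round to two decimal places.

10.04%

MRP = (7.95% − 3.23%) / (1.21 − 0.37) = 5.6190%
R_f = 3.23% − 0.37 × 5.6190% = 1.1510%
β_Orrin = ρ·σ_i/σ_m = 0.563 × 45.65 / 16.24 = 1.5826
E(R_Orrin) = R_f + β × MRP = 1.1510% + 1.5826 × 5.6190% = 10.04%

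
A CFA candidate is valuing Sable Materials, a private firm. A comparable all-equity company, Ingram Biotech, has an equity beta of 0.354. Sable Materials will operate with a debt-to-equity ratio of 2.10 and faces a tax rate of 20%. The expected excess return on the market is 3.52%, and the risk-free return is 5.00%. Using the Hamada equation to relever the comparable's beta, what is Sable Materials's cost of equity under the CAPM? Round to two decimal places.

β_L = β_U × [1 + (1 − t)(D/E)] = 0.354 × [1 + (1 − 0.20) × 2.10]
    = 0.354 × [1 + 0.80 × 2.10] = 0.354 × 2.6800 = 0.9487
E(R) = R_f + β_L × MRP = 5.00% + 0.9487 × 3.52% = 8.34%

8.34%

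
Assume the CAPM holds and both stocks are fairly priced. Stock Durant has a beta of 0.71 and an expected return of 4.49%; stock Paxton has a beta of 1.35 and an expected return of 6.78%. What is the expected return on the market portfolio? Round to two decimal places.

5.53%

Both satisfy E(R) = R_f + β·MRP, so the slope of the SML is
MRP = (6.78% − 4.49%) / (1.35 − 0.71) = 2.29% / 0.64 = 3.5781%
R_f = E(R_Durant) − β_Durant·MRP = 4.49% − 0.71 × 3.5781% = 1.9495%
E(R_m) = R_f + MRP = 1.9495% + 3.5781% = 5.53%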